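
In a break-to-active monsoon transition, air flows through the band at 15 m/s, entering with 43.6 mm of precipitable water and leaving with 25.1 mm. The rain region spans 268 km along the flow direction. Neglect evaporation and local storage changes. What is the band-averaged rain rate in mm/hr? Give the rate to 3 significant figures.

R ≈ 3.73 mm/hr

Column moisture flux per unit crosswind length is F = V × PW.
Inflow: F_in = 15 × 43.6 = 654 mm·m/s
Outflow: F_out = 15 × 25.1 = 376.5 mm·m/s
Steady-state rate R = (F_in − F_out)/L = (654 − 376.5) / 268000 m = 1.035e-03 mm/s.
R = 1.035e-03 × 3600 = 3.73 mm/hr.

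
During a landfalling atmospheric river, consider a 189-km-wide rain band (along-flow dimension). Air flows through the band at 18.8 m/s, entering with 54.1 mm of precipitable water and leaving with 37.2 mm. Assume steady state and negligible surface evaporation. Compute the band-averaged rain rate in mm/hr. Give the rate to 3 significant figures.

R ≈ 6.05 mm/hr

Column moisture flux per unit crosswind length is F = V × PW.
Inflow: F_in = 18.8 × 54.1 = 1017.08 mm·m/s
Outflow: F_out = 18.8 × 37.2 = 699.36 mm·m/s
Steady-state rate R = (F_in − F_out)/L = (1017.08 − 699.36) / 189000 m = 1.681e-03 mm/s.
R = 1.681e-03 × 3600 = 6.05 mm/hr.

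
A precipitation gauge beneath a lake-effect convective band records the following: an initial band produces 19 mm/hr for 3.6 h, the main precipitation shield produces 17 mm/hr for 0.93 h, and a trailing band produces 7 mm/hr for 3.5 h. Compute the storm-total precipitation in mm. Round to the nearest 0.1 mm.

total ≈ 108.7 mm

Total = Σ Rᵢ Δtᵢ = 19 × 3.6 + 17 × 0.93 + 7 × 3.5
      = 68.4 + 15.81 + 24.5 = 108.7 mm.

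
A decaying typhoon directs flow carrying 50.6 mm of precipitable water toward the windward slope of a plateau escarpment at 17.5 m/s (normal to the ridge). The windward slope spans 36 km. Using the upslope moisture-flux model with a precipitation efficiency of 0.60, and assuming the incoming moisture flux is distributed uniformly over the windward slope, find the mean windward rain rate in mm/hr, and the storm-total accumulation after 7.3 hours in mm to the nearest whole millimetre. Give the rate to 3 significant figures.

R ≈ 53.1 mm/hr; total ≈ 388 mm

Incoming column moisture flux per unit ridge length: F = V × PW = 17.5 × 50.6 = 885.5 mm·m/s.
Spread over the 36 km slope with efficiency ε = 0.60: R = ε·F/W = 0.60 × 885.5 / 36000 m = 1.476e-02 mm/s.
R = 1.476e-02 × 3600 = 53.1 mm/hr.
Over 7.3 h: total = 53.1 × 7.3 = 387.63 ≈ 388 mm.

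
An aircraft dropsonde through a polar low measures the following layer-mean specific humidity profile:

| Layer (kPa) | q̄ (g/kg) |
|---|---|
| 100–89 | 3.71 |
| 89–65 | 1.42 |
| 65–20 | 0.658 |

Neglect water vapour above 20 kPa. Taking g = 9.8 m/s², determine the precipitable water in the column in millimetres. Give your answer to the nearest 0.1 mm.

Precipitable water is the column-integrated vapour mass per unit area: PW = (1/g) Σ q̄ Δp, with q in kg/kg and Δp in Pa (1 kg/m² of water = 1 mm).
Layer 100–89 kPa: Δp = 110 hPa = 11000 Pa, q̄ = 0.00371 kg/kg → 0.00371 × 11000 / 9.8 = 4.16 mm
Layer 89–65 kPa: Δp = 240 hPa = 24000 Pa, q̄ = 0.00142 kg/kg → 0.00142 × 24000 / 9.8 = 3.48 mm
Layer 65–20 kPa: Δp = 450 hPa = 45000 Pa, q̄ = 0.000658 kg/kg → 0.000658 × 45000 / 9.8 = 3.02 mm
PW = 4.16 + 3.48 + 3.02 = 10.66 ≈ 10.7 mm.

PW ≈ 10.7 mm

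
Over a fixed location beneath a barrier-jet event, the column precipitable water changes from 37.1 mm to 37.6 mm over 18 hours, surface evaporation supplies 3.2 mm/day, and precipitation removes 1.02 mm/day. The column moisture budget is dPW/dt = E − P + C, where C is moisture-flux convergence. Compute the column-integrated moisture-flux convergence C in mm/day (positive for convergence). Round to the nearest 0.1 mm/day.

dPW/dt = (37.6 − 37.1) mm / (18/24 day) = +0.667 mm/day.
C = dPW/dt − E + P = (+0.667) − 3.2 + 1.02 = -1.5 mm/day.

C ≈ -1.5 mm/day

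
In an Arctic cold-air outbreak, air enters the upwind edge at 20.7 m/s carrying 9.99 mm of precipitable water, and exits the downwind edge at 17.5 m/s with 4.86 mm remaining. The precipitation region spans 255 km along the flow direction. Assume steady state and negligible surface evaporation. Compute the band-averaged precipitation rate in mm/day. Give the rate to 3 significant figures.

Column moisture flux per unit crosswind length is F = V × PW.
Inflow: F_in = 20.7 × 9.99 = 206.793 mm·m/s
Outflow: F_out = 17.5 × 4.86 = 85.05 mm·m/s
Steady-state rate R = (F_in − F_out)/L = (206.793 − 85.05) / 255000 m = 4.774e-04 mm/s.
R = 4.774e-04 × 3600 × 24 = 41.2 mm/day.

R ≈ 41.2 mm/day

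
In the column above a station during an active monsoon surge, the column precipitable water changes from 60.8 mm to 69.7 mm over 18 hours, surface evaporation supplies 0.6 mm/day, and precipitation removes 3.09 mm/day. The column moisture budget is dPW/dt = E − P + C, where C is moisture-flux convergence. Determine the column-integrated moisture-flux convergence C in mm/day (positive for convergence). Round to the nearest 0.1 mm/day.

dPW/dt = (69.7 − 60.8) mm / (18/24 day) = +11.867 mm/day.
C = dPW/dt − E + P = (+11.867) − 0.6 + 3.09 = 14.4 mm/day.

C ≈ 14.4 mm/day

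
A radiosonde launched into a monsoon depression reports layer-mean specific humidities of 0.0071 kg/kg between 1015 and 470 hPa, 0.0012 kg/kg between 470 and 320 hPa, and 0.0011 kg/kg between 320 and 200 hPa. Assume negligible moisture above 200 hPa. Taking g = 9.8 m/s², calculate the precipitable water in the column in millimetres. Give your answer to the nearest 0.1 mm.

Precipitable water is the column-integrated vapour mass per unit area: PW = (1/g) Σ q̄ Δp, with q in kg/kg and Δp in Pa (1 kg/m² of water = 1 mm).
Layer 1015–470 hPa: Δp = 545 hPa = 54500 Pa, q̄ = 0.0071 kg/kg → 0.0071 × 54500 / 9.8 = 39.48 mm
Layer 470–320 hPa: Δp = 150 hPa = 15000 Pa, q̄ = 0.0012 kg/kg → 0.0012 × 15000 / 9.8 = 1.84 mm
Layer 320–200 hPa: Δp = 120 hPa = 12000 Pa, q̄ = 0.0011 kg/kg → 0.0011 × 12000 / 9.8 = 1.35 mm
PW = 39.48 + 1.84 + 1.35 = 42.67 ≈ 42.7 mm.

PW ≈ 42.7 mm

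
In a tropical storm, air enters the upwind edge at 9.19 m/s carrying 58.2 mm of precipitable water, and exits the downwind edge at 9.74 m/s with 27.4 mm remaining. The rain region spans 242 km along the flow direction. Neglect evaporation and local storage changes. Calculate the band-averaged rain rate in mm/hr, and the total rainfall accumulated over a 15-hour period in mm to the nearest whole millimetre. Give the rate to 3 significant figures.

Column moisture flux per unit crosswind length is F = V × PW.
Inflow: F_in = 9.19 × 58.2 = 534.858 mm·m/s
Outflow: F_out = 9.74 × 27.4 = 266.876 mm·m/s
Steady-state rate R = (F_in − F_out)/L = (534.858 − 266.876) / 242000 m = 1.107e-03 mm/s.
R = 1.107e-03 × 3600 = 3.99 mm/hr.
Over 15 h: total = 3.99 × 15 = 59.85 ≈ 60 mm.

R ≈ 3.99 mm/hr; total ≈ 60 mm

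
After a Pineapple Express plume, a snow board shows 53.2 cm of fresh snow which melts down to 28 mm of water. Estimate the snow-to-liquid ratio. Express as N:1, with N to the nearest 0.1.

ratio ≈ 19.0

Ratio = snow depth / SWE = 532 mm / 28 mm = 19.0, i.e. 19.0:1.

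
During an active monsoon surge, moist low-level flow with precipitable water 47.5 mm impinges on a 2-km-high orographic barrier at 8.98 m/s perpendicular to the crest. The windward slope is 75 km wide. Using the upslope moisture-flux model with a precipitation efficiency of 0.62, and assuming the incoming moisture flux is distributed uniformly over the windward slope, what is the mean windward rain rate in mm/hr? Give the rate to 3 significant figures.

Incoming column moisture flux per unit ridge length: F = V × PW = 8.98 × 47.5 = 426.55 mm·m/s.
Spread over the 75 km slope with efficiency ε = 0.62: R = ε·F/W = 0.62 × 426.55 / 75000 m = 3.526e-03 mm/s.
R = 3.526e-03 × 3600 = 12.7 mm/hr.

R ≈ 12.7 mm/hr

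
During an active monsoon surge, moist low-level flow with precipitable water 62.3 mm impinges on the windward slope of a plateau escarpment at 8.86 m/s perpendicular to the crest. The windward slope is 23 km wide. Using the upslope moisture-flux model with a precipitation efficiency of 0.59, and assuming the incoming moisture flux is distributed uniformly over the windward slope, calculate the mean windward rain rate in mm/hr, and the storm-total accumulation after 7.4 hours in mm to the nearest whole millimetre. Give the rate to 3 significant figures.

Incoming column moisture flux per unit ridge length: F = V × PW = 8.86 × 62.3 = 551.978 mm·m/s.
Spread over the 23 km slope with efficiency ε = 0.59: R = ε·F/W = 0.59 × 551.978 / 23000 m = 1.416e-02 mm/s.
R = 1.416e-02 × 3600 = 51.0 mm/hr.
Over 7.4 h: total = 51.0 × 7.4 = 377.4 ≈ 377 mm.

R ≈ 51.0 mm/hr; total ≈ 377 mm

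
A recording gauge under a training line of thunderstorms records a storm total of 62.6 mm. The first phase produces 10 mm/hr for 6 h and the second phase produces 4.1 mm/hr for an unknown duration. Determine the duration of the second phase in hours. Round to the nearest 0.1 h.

Known phases: 10 × 6 = 60 mm.
Remaining depth = 62.6 − 60 = 2.6 mm.
Duration = 2.6 / 4.1 = 0.6 h.

duration ≈ 0.6 h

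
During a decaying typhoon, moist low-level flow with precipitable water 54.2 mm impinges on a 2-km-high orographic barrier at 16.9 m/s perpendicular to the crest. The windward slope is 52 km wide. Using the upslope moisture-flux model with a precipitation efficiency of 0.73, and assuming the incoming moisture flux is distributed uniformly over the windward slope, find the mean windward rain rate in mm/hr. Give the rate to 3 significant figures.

R ≈ 46.3 mm/hr

Incoming column moisture flux per unit ridge length: F = V × PW = 16.9 × 54.2 = 915.98 mm·m/s.
Spread over the 52 km slope with efficiency ε = 0.73: R = ε·F/W = 0.73 × 915.98 / 52000 m = 1.286e-02 mm/s.
R = 1.286e-02 × 3600 = 46.3 mm/hr.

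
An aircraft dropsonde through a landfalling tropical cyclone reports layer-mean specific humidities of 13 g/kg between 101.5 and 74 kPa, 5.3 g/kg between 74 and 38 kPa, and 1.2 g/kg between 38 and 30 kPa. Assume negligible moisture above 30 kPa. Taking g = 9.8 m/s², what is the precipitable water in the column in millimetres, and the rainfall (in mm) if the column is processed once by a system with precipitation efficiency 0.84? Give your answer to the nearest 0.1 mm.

PW ≈ 56.9 mm; rainfall ≈ 47.8 mm

Precipitable water is the column-integrated vapour mass per unit area: PW = (1/g) Σ q̄ Δp, with q in kg/kg and Δp in Pa (1 kg/m² of water = 1 mm).
Layer 101.5–74 kPa: Δp = 275 hPa = 27500 Pa, q̄ = 0.013 kg/kg → 0.013 × 27500 / 9.8 = 36.48 mm
Layer 74–38 kPa: Δp = 360 hPa = 36000 Pa, q̄ = 0.0053 kg/kg → 0.0053 × 36000 / 9.8 = 19.47 mm
Layer 38–30 kPa: Δp = 80 hPa = 8000 Pa, q̄ = 0.0012 kg/kg → 0.0012 × 8000 / 9.8 = 0.98 mm
PW = 36.48 + 19.47 + 0.98 = 56.93 ≈ 56.9 mm.
Rainfall = ε × PW = 0.84 × 56.9 = 47.8 mm.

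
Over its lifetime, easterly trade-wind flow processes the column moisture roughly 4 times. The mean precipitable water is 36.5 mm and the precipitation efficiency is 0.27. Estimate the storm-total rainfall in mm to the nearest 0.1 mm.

Each cycle deposits ε × PW = 0.27 × 36.5 = 9.855 mm.
Over 4 cycles: 4 × 9.855 = 39.4 mm.

rainfall ≈ 39.4 mm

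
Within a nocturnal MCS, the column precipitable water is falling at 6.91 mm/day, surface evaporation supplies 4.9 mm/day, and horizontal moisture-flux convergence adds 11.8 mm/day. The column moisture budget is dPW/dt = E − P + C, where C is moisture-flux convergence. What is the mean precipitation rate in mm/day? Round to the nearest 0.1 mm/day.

dPW/dt = -6.91 mm/day.
P = E + C − dPW/dt = 4.9 + (11.8) − (-6.91) = 23.6 mm/day.

P ≈ 23.6 mm/day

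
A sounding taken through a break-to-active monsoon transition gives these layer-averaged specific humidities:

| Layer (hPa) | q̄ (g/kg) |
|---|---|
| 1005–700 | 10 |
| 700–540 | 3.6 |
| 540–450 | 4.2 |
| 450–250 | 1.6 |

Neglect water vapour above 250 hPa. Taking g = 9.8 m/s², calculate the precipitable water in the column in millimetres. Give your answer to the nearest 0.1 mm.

PW ≈ 44.1 mm

Precipitable water is the column-integrated vapour mass per unit area: PW = (1/g) Σ q̄ Δp, with q in kg/kg and Δp in Pa (1 kg/m² of water = 1 mm).
Layer 1005–700 hPa: Δp = 305 hPa = 30500 Pa, q̄ = 0.01 kg/kg → 0.01 × 30500 / 9.8 = 31.12 mm
Layer 700–540 hPa: Δp = 160 hPa = 16000 Pa, q̄ = 0.0036 kg/kg → 0.0036 × 16000 / 9.8 = 5.88 mm
Layer 540–450 hPa: Δp = 90 hPa = 9000 Pa, q̄ = 0.0042 kg/kg → 0.0042 × 9000 / 9.8 = 3.86 mm
Layer 450–250 hPa: Δp = 200 hPa = 20000 Pa, q̄ = 0.0016 kg/kg → 0.0016 × 20000 / 9.8 = 3.27 mm
PW = 31.12 + 5.88 + 3.86 + 3.27 = 44.13 ≈ 44.1 mm.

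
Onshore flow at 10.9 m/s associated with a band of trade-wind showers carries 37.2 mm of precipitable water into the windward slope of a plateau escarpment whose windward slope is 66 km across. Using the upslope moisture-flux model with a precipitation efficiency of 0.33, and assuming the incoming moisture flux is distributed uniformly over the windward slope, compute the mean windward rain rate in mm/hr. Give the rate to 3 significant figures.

Incoming column moisture flux per unit ridge length: F = V × PW = 10.9 × 37.2 = 405.48 mm·m/s.
Spread over the 66 km slope with efficiency ε = 0.33: R = ε·F/W = 0.33 × 405.48 / 66000 m = 2.027e-03 mm/s.
R = 2.027e-03 × 3600 = 7.30 mm/hr.

R ≈ 7.30 mm/hr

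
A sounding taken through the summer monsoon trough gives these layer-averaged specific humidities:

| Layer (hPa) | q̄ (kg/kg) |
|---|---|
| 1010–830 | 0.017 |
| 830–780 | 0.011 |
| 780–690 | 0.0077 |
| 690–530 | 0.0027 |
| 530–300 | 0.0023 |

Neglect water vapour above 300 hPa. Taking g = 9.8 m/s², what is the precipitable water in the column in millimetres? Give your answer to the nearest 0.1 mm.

PW ≈ 53.7 mm

Precipitable water is the column-integrated vapour mass per unit area: PW = (1/g) Σ q̄ Δp, with q in kg/kg and Δp in Pa (1 kg/m² of water = 1 mm).
Layer 1010–830 hPa: Δp = 180 hPa = 18000 Pa, q̄ = 0.017 kg/kg → 0.017 × 18000 / 9.8 = 31.22 mm
Layer 830–780 hPa: Δp = 50 hPa = 5000 Pa, q̄ = 0.011 kg/kg → 0.011 × 5000 / 9.8 = 5.61 mm
Layer 780–690 hPa: Δp = 90 hPa = 9000 Pa, q̄ = 0.0077 kg/kg → 0.0077 × 9000 / 9.8 = 7.07 mm
Layer 690–530 hPa: Δp = 160 hPa = 16000 Pa, q̄ = 0.0027 kg/kg → 0.0027 × 16000 / 9.8 = 4.41 mm
Layer 530–300 hPa: Δp = 230 hPa = 23000 Pa, q̄ = 0.0023 kg/kg → 0.0023 × 23000 / 9.8 = 5.40 mm
PW = 31.22 + 5.61 + 7.07 + 4.41 + 5.40 = 53.71 ≈ 53.7 mm.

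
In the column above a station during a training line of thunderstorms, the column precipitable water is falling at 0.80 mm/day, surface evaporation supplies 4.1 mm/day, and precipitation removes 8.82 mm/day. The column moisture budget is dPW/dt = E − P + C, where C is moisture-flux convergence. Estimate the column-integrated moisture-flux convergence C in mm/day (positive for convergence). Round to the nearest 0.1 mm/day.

dPW/dt = -0.80 mm/day.
C = dPW/dt − E + P = (-0.80) − 4.1 + 8.82 = 3.9 mm/day.

C ≈ 3.9 mm/day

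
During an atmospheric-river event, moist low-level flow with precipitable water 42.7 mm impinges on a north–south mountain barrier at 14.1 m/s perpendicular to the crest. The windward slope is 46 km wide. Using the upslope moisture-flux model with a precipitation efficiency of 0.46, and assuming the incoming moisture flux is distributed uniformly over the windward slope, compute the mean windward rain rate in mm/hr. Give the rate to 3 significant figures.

Incoming column moisture flux per unit ridge length: F = V × PW = 14.1 × 42.7 = 602.07 mm·m/s.
Spread over the 46 km slope with efficiency ε = 0.46: R = ε·F/W = 0.46 × 602.07 / 46000 m = 6.021e-03 mm/s.
R = 6.021e-03 × 3600 = 21.7 mm/hr.

R ≈ 21.7 mm/hr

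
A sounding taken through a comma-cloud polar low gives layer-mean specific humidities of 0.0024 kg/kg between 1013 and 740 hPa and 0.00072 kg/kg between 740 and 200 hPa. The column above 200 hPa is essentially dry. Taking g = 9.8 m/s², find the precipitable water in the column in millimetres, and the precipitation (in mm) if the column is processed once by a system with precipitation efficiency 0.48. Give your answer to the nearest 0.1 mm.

PW ≈ 10.7 mm; precipitation ≈ 5.1 mm

Precipitable water is the column-integrated vapour mass per unit area: PW = (1/g) Σ q̄ Δp, with q in kg/kg and Δp in Pa (1 kg/m² of water = 1 mm).
Layer 1013–740 hPa: Δp = 273 hPa = 27300 Pa, q̄ = 0.0024 kg/kg → 0.0024 × 27300 / 9.8 = 6.69 mm
Layer 740–200 hPa: Δp = 540 hPa = 54000 Pa, q̄ = 0.00072 kg/kg → 0.00072 × 54000 / 9.8 = 3.97 mm
PW = 6.69 + 3.97 = 10.66 ≈ 10.7 mm.
Precipitation = ε × PW = 0.48 × 10.7 = 5.1 mm.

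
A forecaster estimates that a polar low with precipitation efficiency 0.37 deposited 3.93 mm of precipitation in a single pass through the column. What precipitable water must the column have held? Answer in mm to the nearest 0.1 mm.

PW = precipitation / ε = 3.93 / 0.37 = 10.6 mm.

PW ≈ 10.6 mm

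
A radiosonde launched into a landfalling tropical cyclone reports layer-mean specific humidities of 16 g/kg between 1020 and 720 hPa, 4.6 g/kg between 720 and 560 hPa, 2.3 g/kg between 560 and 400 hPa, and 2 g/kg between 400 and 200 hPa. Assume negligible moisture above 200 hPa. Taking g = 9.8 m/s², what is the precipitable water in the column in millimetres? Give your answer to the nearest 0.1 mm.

Precipitable water is the column-integrated vapour mass per unit area: PW = (1/g) Σ q̄ Δp, with q in kg/kg and Δp in Pa (1 kg/m² of water = 1 mm).
Layer 1020–720 hPa: Δp = 300 hPa = 30000 Pa, q̄ = 0.016 kg/kg → 0.016 × 30000 / 9.8 = 48.98 mm
Layer 720–560 hPa: Δp = 160 hPa = 16000 Pa, q̄ = 0.0046 kg/kg → 0.0046 × 16000 / 9.8 = 7.51 mm
Layer 560–400 hPa: Δp = 160 hPa = 16000 Pa, q̄ = 0.0023 kg/kg → 0.0023 × 16000 / 9.8 = 3.76 mm
Layer 400–200 hPa: Δp = 200 hPa = 20000 Pa, q̄ = 0.002 kg/kg → 0.002 × 20000 / 9.8 = 4.08 mm
PW = 48.98 + 7.51 + 3.76 + 4.08 = 64.33 ≈ 64.3 mm.

PW ≈ 64.3 mm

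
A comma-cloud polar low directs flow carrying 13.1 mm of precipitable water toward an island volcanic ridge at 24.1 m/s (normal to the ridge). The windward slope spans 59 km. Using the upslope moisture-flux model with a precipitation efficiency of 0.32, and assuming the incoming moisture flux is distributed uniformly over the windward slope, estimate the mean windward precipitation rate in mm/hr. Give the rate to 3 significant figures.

R ≈ 6.16 mm/hr

Incoming column moisture flux per unit ridge length: F = V × PW = 24.1 × 13.1 = 315.71 mm·m/s.
Spread over the 59 km slope with efficiency ε = 0.32: R = ε·F/W = 0.32 × 315.71 / 59000 m = 1.712e-03 mm/s.
R = 1.712e-03 × 3600 = 6.16 mm/hr.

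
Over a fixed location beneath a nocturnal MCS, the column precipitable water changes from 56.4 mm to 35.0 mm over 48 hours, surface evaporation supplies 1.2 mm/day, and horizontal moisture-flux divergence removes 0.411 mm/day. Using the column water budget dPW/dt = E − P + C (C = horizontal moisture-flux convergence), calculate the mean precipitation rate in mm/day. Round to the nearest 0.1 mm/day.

dPW/dt = (35.0 − 56.4) mm / (48/24 day) = -10.700 mm/day.
P = E + C − dPW/dt = 1.2 + (-0.411) − (-10.700) = 11.5 mm/day.

P ≈ 11.5 mm/day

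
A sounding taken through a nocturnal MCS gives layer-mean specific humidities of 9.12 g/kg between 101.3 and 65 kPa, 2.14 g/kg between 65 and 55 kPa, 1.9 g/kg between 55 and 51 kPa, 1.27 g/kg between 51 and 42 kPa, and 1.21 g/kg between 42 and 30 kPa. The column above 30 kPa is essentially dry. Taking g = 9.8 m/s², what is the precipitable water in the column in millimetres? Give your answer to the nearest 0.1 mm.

Precipitable water is the column-integrated vapour mass per unit area: PW = (1/g) Σ q̄ Δp, with q in kg/kg and Δp in Pa (1 kg/m² of water = 1 mm).
Layer 101.3–65 kPa: Δp = 363 hPa = 36300 Pa, q̄ = 0.00912 kg/kg → 0.00912 × 36300 / 9.8 = 33.78 mm
Layer 65–55 kPa: Δp = 100 hPa = 10000 Pa, q̄ = 0.00214 kg/kg → 0.00214 × 10000 / 9.8 = 2.18 mm
Layer 55–51 kPa: Δp = 40 hPa = 4000 Pa, q̄ = 0.0019 kg/kg → 0.0019 × 4000 / 9.8 = 0.78 mm
Layer 51–42 kPa: Δp = 90 hPa = 9000 Pa, q̄ = 0.00127 kg/kg → 0.00127 × 9000 / 9.8 = 1.17 mm
Layer 42–30 kPa: Δp = 120 hPa = 12000 Pa, q̄ = 0.00121 kg/kg → 0.00121 × 12000 / 9.8 = 1.48 mm
PW = 33.78 + 2.18 + 0.78 + 1.17 + 1.48 = 39.39 ≈ 39.4 mm.

PW ≈ 39.4 mm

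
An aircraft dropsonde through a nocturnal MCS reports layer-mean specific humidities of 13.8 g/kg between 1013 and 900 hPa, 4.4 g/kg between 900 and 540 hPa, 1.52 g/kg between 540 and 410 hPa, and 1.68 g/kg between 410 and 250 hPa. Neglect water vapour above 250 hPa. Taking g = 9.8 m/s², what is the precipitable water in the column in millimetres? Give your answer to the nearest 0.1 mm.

Precipitable water is the column-integrated vapour mass per unit area: PW = (1/g) Σ q̄ Δp, with q in kg/kg and Δp in Pa (1 kg/m² of water = 1 mm).
Layer 1013–900 hPa: Δp = 113 hPa = 11300 Pa, q̄ = 0.0138 kg/kg → 0.0138 × 11300 / 9.8 = 15.91 mm
Layer 900–540 hPa: Δp = 360 hPa = 36000 Pa, q̄ = 0.0044 kg/kg → 0.0044 × 36000 / 9.8 = 16.16 mm
Layer 540–410 hPa: Δp = 130 hPa = 13000 Pa, q̄ = 0.00152 kg/kg → 0.00152 × 13000 / 9.8 = 2.02 mm
Layer 410–250 hPa: Δp = 160 hPa = 16000 Pa, q̄ = 0.00168 kg/kg → 0.00168 × 16000 / 9.8 = 2.74 mm
PW = 15.91 + 16.16 + 2.02 + 2.74 = 36.83 ≈ 36.8 mm.

PW ≈ 36.8 mm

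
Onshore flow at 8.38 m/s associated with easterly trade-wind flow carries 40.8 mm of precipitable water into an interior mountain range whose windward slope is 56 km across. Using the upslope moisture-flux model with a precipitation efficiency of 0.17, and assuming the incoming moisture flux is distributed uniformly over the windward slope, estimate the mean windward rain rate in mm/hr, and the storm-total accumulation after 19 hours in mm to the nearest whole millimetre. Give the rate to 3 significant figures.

R ≈ 3.74 mm/hr; total ≈ 71 mm

Incoming column moisture flux per unit ridge length: F = V × PW = 8.38 × 40.8 = 341.904 mm·m/s.
Spread over the 56 km slope with efficiency ε = 0.17: R = ε·F/W = 0.17 × 341.904 / 56000 m = 1.038e-03 mm/s.
R = 1.038e-03 × 3600 = 3.74 mm/hr.
Over 19 h: total = 3.74 × 19 = 71.06 ≈ 71 mm.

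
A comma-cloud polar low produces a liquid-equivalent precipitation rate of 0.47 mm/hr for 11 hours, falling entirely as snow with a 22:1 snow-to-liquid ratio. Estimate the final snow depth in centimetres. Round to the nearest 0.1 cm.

snow depth ≈ 11.4 cm

Liquid-equivalent depth = 0.47 × 11 = 5.17 mm.
Snow depth = 5.17 mm × 22 = 113.74 mm = 11.4 cm.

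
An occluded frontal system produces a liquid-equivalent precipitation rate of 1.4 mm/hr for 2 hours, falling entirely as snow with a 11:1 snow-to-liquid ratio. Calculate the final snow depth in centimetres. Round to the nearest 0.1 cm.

snow depth ≈ 3.1 cm

Liquid-equivalent depth = 1.4 × 2 = 2.8 mm.
Snow depth = 2.8 mm × 11 = 30.8 mm = 3.1 cm.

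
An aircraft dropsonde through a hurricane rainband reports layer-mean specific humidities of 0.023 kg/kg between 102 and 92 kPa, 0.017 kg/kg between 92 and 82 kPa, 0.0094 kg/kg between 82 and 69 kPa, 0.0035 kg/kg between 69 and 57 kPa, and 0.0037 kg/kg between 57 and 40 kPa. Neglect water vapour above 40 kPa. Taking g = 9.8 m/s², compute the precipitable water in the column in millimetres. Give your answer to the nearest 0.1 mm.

PW ≈ 64.0 mm

Precipitable water is the column-integrated vapour mass per unit area: PW = (1/g) Σ q̄ Δp, with q in kg/kg and Δp in Pa (1 kg/m² of water = 1 mm).
Layer 102–92 kPa: Δp = 100 hPa = 10000 Pa, q̄ = 0.023 kg/kg → 0.023 × 10000 / 9.8 = 23.47 mm
Layer 92–82 kPa: Δp = 100 hPa = 10000 Pa, q̄ = 0.017 kg/kg → 0.017 × 10000 / 9.8 = 17.35 mm
Layer 82–69 kPa: Δp = 130 hPa = 13000 Pa, q̄ = 0.0094 kg/kg → 0.0094 × 13000 / 9.8 = 12.47 mm
Layer 69–57 kPa: Δp = 120 hPa = 12000 Pa, q̄ = 0.0035 kg/kg → 0.0035 × 12000 / 9.8 = 4.29 mm
Layer 57–40 kPa: Δp = 170 hPa = 17000 Pa, q̄ = 0.0037 kg/kg → 0.0037 × 17000 / 9.8 = 6.42 mm
PW = 23.47 + 17.35 + 12.47 + 4.29 + 6.42 = 64.00 ≈ 64.0 mm.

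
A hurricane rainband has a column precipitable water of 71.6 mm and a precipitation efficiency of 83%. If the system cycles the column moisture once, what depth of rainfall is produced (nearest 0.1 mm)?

Rainfall = ε × PW = 0.83 × 71.6 = 59.4 mm.

rainfall ≈ 59.4 mm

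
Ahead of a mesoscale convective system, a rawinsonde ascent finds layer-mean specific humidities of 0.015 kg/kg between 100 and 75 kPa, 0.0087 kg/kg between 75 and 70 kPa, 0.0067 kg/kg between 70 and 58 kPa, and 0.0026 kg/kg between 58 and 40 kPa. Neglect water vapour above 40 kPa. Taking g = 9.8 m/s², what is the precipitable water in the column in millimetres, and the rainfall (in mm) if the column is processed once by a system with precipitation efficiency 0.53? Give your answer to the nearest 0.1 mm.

Precipitable water is the column-integrated vapour mass per unit area: PW = (1/g) Σ q̄ Δp, with q in kg/kg and Δp in Pa (1 kg/m² of water = 1 mm).
Layer 100–75 kPa: Δp = 250 hPa = 25000 Pa, q̄ = 0.015 kg/kg → 0.015 × 25000 / 9.8 = 38.27 mm
Layer 75–70 kPa: Δp = 50 hPa = 5000 Pa, q̄ = 0.0087 kg/kg → 0.0087 × 5000 / 9.8 = 4.44 mm
Layer 70–58 kPa: Δp = 120 hPa = 12000 Pa, q̄ = 0.0067 kg/kg → 0.0067 × 12000 / 9.8 = 8.20 mm
Layer 58–40 kPa: Δp = 180 hPa = 18000 Pa, q̄ = 0.0026 kg/kg → 0.0026 × 18000 / 9.8 = 4.78 mm
PW = 38.27 + 4.44 + 8.20 + 4.78 = 55.69 ≈ 55.7 mm.
Rainfall = ε × PW = 0.53 × 55.7 = 29.5 mm.

PW ≈ 55.7 mm; rainfall ≈ 29.5 mm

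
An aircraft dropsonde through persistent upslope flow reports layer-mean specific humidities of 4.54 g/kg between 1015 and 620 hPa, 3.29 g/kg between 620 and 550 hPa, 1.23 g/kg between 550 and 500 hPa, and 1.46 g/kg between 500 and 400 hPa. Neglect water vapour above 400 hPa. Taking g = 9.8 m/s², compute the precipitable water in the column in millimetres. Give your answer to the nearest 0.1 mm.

PW ≈ 22.8 mm

Precipitable water is the column-integrated vapour mass per unit area: PW = (1/g) Σ q̄ Δp, with q in kg/kg and Δp in Pa (1 kg/m² of water = 1 mm).
Layer 1015–620 hPa: Δp = 395 hPa = 39500 Pa, q̄ = 0.00454 kg/kg → 0.00454 × 39500 / 9.8 = 18.30 mm
Layer 620–550 hPa: Δp = 70 hPa = 7000 Pa, q̄ = 0.00329 kg/kg → 0.00329 × 7000 / 9.8 = 2.35 mm
Layer 550–500 hPa: Δp = 50 hPa = 5000 Pa, q̄ = 0.00123 kg/kg → 0.00123 × 5000 / 9.8 = 0.63 mm
Layer 500–400 hPa: Δp = 100 hPa = 10000 Pa, q̄ = 0.00146 kg/kg → 0.00146 × 10000 / 9.8 = 1.49 mm
PW = 18.30 + 2.35 + 0.63 + 1.49 = 22.77 ≈ 22.8 mm.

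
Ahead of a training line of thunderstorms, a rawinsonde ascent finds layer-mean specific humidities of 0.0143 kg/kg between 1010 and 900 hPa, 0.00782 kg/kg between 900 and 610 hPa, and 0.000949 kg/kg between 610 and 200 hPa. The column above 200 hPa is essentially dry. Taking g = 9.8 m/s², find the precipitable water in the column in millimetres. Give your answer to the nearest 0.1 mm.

Precipitable water is the column-integrated vapour mass per unit area: PW = (1/g) Σ q̄ Δp, with q in kg/kg and Δp in Pa (1 kg/m² of water = 1 mm).
Layer 1010–900 hPa: Δp = 110 hPa = 11000 Pa, q̄ = 0.0143 kg/kg → 0.0143 × 11000 / 9.8 = 16.05 mm
Layer 900–610 hPa: Δp = 290 hPa = 29000 Pa, q̄ = 0.00782 kg/kg → 0.00782 × 29000 / 9.8 = 23.14 mm
Layer 610–200 hPa: Δp = 410 hPa = 41000 Pa, q̄ = 0.000949 kg/kg → 0.000949 × 41000 / 9.8 = 3.97 mm
PW = 16.05 + 23.14 + 3.97 = 43.16 ≈ 43.2 mm.

PW ≈ 43.2 mm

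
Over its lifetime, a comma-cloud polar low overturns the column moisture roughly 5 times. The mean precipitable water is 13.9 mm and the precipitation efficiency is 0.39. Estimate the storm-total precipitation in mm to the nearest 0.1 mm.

precipitation ≈ 27.1 mm

Each cycle deposits ε × PW = 0.39 × 13.9 = 5.421 mm.
Over 5 cycles: 5 × 5.421 = 27.1 mm.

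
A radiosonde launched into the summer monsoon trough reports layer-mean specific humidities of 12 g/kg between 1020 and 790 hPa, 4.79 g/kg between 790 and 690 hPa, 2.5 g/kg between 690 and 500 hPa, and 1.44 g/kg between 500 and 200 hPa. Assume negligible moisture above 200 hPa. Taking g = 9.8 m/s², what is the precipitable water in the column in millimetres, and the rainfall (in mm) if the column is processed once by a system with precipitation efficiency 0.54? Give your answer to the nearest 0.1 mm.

PW ≈ 42.3 mm; rainfall ≈ 22.8 mm

Precipitable water is the column-integrated vapour mass per unit area: PW = (1/g) Σ q̄ Δp, with q in kg/kg and Δp in Pa (1 kg/m² of water = 1 mm).
Layer 1020–790 hPa: Δp = 230 hPa = 23000 Pa, q̄ = 0.012 kg/kg → 0.012 × 23000 / 9.8 = 28.16 mm
Layer 790–690 hPa: Δp = 100 hPa = 10000 Pa, q̄ = 0.00479 kg/kg → 0.00479 × 10000 / 9.8 = 4.89 mm
Layer 690–500 hPa: Δp = 190 hPa = 19000 Pa, q̄ = 0.0025 kg/kg → 0.0025 × 19000 / 9.8 = 4.85 mm
Layer 500–200 hPa: Δp = 300 hPa = 30000 Pa, q̄ = 0.00144 kg/kg → 0.00144 × 30000 / 9.8 = 4.41 mm
PW = 28.16 + 4.89 + 4.85 + 4.41 = 42.31 ≈ 42.3 mm.
Rainfall = ε × PW = 0.54 × 42.3 = 22.8 mm.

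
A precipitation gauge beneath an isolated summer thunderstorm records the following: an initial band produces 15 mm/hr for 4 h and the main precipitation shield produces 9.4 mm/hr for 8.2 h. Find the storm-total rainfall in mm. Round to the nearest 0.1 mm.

total ≈ 137.1 mm

Total = Σ Rᵢ Δtᵢ = 15 × 4 + 9.4 × 8.2
      = 60 + 77.08 = 137.1 mm.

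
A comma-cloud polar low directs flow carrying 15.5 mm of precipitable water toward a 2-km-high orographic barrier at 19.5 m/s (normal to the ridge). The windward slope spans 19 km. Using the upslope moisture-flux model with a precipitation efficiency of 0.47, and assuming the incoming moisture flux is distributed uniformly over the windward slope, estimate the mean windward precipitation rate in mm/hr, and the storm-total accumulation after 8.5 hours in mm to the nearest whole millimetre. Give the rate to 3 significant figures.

Incoming column moisture flux per unit ridge length: F = V × PW = 19.5 × 15.5 = 302.25 mm·m/s.
Spread over the 19 km slope with efficiency ε = 0.47: R = ε·F/W = 0.47 × 302.25 / 19000 m = 7.477e-03 mm/s.
R = 7.477e-03 × 3600 = 26.9 mm/hr.
Over 8.5 h: total = 26.9 × 8.5 = 228.65 ≈ 229 mm.

R ≈ 26.9 mm/hr; total ≈ 229 mm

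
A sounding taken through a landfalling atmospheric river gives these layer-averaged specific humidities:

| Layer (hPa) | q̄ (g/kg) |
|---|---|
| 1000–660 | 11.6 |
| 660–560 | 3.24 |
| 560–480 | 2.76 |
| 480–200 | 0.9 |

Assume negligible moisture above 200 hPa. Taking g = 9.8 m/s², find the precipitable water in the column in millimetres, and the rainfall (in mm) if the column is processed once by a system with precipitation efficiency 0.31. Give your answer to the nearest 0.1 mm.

PW ≈ 48.4 mm; rainfall ≈ 15.0 mm

Precipitable water is the column-integrated vapour mass per unit area: PW = (1/g) Σ q̄ Δp, with q in kg/kg and Δp in Pa (1 kg/m² of water = 1 mm).
Layer 1000–660 hPa: Δp = 340 hPa = 34000 Pa, q̄ = 0.0116 kg/kg → 0.0116 × 34000 / 9.8 = 40.24 mm
Layer 660–560 hPa: Δp = 100 hPa = 10000 Pa, q̄ = 0.00324 kg/kg → 0.00324 × 10000 / 9.8 = 3.31 mm
Layer 560–480 hPa: Δp = 80 hPa = 8000 Pa, q̄ = 0.00276 kg/kg → 0.00276 × 8000 / 9.8 = 2.25 mm
Layer 480–200 hPa: Δp = 280 hPa = 28000 Pa, q̄ = 0.0009 kg/kg → 0.0009 × 28000 / 9.8 = 2.57 mm
PW = 40.24 + 3.31 + 2.25 + 2.57 = 48.37 ≈ 48.4 mm.
Rainfall = ε × PW = 0.31 × 48.4 = 15.0 mm.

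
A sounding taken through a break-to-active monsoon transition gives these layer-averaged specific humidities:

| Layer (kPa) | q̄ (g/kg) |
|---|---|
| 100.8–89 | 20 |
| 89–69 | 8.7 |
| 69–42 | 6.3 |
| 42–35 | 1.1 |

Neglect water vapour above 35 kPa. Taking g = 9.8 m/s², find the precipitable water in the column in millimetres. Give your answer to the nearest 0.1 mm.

PW ≈ 60.0 mm

Precipitable water is the column-integrated vapour mass per unit area: PW = (1/g) Σ q̄ Δp, with q in kg/kg and Δp in Pa (1 kg/m² of water = 1 mm).
Layer 100.8–89 kPa: Δp = 118 hPa = 11800 Pa, q̄ = 0.02 kg/kg → 0.02 × 11800 / 9.8 = 24.08 mm
Layer 89–69 kPa: Δp = 200 hPa = 20000 Pa, q̄ = 0.0087 kg/kg → 0.0087 × 20000 / 9.8 = 17.76 mm
Layer 69–42 kPa: Δp = 270 hPa = 27000 Pa, q̄ = 0.0063 kg/kg → 0.0063 × 27000 / 9.8 = 17.36 mm
Layer 42–35 kPa: Δp = 70 hPa = 7000 Pa, q̄ = 0.0011 kg/kg → 0.0011 × 7000 / 9.8 = 0.79 mm
PW = 24.08 + 17.76 + 17.36 + 0.79 = 59.99 ≈ 60.0 mm.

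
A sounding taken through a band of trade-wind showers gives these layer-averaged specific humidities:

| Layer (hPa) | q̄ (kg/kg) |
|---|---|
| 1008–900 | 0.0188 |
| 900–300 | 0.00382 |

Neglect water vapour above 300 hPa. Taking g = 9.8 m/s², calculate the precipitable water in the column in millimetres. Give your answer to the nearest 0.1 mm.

Precipitable water is the column-integrated vapour mass per unit area: PW = (1/g) Σ q̄ Δp, with q in kg/kg and Δp in Pa (1 kg/m² of water = 1 mm).
Layer 1008–900 hPa: Δp = 108 hPa = 10800 Pa, q̄ = 0.0188 kg/kg → 0.0188 × 10800 / 9.8 = 20.72 mm
Layer 900–300 hPa: Δp = 600 hPa = 60000 Pa, q̄ = 0.00382 kg/kg → 0.00382 × 60000 / 9.8 = 23.39 mm
PW = 20.72 + 23.39 = 44.11 ≈ 44.1 mm.

PW ≈ 44.1 mm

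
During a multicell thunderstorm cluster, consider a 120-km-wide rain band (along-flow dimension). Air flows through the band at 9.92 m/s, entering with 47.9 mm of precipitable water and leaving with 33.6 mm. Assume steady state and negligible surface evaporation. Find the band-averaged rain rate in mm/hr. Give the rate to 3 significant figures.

Column moisture flux per unit crosswind length is F = V × PW.
Inflow: F_in = 9.92 × 47.9 = 475.168 mm·m/s
Outflow: F_out = 9.92 × 33.6 = 333.312 mm·m/s
Steady-state rate R = (F_in − F_out)/L = (475.168 − 333.312) / 120000 m = 1.182e-03 mm/s.
R = 1.182e-03 × 3600 = 4.26 mm/hr.

R ≈ 4.26 mm/hr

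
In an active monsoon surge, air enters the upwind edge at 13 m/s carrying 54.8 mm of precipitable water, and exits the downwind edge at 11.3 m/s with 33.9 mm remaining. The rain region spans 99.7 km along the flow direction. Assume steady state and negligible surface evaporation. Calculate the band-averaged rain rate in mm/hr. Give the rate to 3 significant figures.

Column moisture flux per unit crosswind length is F = V × PW.
Inflow: F_in = 13 × 54.8 = 712.4 mm·m/s
Outflow: F_out = 11.3 × 33.9 = 383.07 mm·m/s
Steady-state rate R = (F_in − F_out)/L = (712.4 − 383.07) / 99700 m = 3.303e-03 mm/s.
R = 3.303e-03 × 3600 = 11.9 mm/hr.

R ≈ 11.9 mm/hr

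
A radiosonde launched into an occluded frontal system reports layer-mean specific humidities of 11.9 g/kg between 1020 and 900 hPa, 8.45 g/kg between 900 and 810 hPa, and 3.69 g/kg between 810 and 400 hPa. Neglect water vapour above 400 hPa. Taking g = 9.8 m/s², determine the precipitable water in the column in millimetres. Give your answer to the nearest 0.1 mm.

PW ≈ 37.8 mm

Precipitable water is the column-integrated vapour mass per unit area: PW = (1/g) Σ q̄ Δp, with q in kg/kg and Δp in Pa (1 kg/m² of water = 1 mm).
Layer 1020–900 hPa: Δp = 120 hPa = 12000 Pa, q̄ = 0.0119 kg/kg → 0.0119 × 12000 / 9.8 = 14.57 mm
Layer 900–810 hPa: Δp = 90 hPa = 9000 Pa, q̄ = 0.00845 kg/kg → 0.00845 × 9000 / 9.8 = 7.76 mm
Layer 810–400 hPa: Δp = 410 hPa = 41000 Pa, q̄ = 0.00369 kg/kg → 0.00369 × 41000 / 9.8 = 15.44 mm
PW = 14.57 + 7.76 + 15.44 = 37.77 ≈ 37.8 mm.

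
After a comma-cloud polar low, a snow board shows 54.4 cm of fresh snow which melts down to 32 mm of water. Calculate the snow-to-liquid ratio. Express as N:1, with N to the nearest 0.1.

Ratio = snow depth / SWE = 544 mm / 32 mm = 17.0, i.e. 17.0:1.

ratio ≈ 17.0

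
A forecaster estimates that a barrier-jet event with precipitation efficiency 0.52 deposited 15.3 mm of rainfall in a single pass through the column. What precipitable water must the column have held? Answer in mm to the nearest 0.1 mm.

PW ≈ 29.4 mm

PW = rainfall / ε = 15.3 / 0.52 = 29.4 mm.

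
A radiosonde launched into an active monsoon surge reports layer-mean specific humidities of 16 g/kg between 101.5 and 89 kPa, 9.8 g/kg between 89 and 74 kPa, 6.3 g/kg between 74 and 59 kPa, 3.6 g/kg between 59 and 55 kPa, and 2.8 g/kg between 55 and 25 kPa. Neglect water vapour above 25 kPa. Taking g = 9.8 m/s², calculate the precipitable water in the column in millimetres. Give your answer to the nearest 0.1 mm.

Precipitable water is the column-integrated vapour mass per unit area: PW = (1/g) Σ q̄ Δp, with q in kg/kg and Δp in Pa (1 kg/m² of water = 1 mm).
Layer 101.5–89 kPa: Δp = 125 hPa = 12500 Pa, q̄ = 0.016 kg/kg → 0.016 × 12500 / 9.8 = 20.41 mm
Layer 89–74 kPa: Δp = 150 hPa = 15000 Pa, q̄ = 0.0098 kg/kg → 0.0098 × 15000 / 9.8 = 15.00 mm
Layer 74–59 kPa: Δp = 150 hPa = 15000 Pa, q̄ = 0.0063 kg/kg → 0.0063 × 15000 / 9.8 = 9.64 mm
Layer 59–55 kPa: Δp = 40 hPa = 4000 Pa, q̄ = 0.0036 kg/kg → 0.0036 × 4000 / 9.8 = 1.47 mm
Layer 55–25 kPa: Δp = 300 hPa = 30000 Pa, q̄ = 0.0028 kg/kg → 0.0028 × 30000 / 9.8 = 8.57 mm
PW = 20.41 + 15.00 + 9.64 + 1.47 + 8.57 = 55.09 ≈ 55.1 mm.

PW ≈ 55.1 mm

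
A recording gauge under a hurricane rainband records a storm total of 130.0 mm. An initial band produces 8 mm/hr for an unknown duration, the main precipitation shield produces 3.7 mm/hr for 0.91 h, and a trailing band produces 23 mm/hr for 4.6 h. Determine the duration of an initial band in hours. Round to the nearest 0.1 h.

Known phases: 3.7 × 0.91 + 23 × 4.6 = 3.367 + 105.8 = 109.167 mm.
Remaining depth = 130.0 − 109.167 = 20.833 mm.
Duration = 20.833 / 8 = 2.6 h.

duration ≈ 2.6 h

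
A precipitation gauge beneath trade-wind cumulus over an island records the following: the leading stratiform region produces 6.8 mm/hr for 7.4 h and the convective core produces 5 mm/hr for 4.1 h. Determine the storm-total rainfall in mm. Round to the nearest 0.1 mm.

Total = Σ Rᵢ Δtᵢ = 6.8 × 7.4 + 5 × 4.1
      = 50.32 + 20.5 = 70.8 mm.

total ≈ 70.8 mm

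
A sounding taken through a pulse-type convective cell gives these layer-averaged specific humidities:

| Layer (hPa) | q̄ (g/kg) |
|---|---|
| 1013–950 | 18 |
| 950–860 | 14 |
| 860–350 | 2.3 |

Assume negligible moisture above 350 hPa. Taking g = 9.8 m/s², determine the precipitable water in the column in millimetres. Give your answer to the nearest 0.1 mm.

PW ≈ 36.4 mm

Precipitable water is the column-integrated vapour mass per unit area: PW = (1/g) Σ q̄ Δp, with q in kg/kg and Δp in Pa (1 kg/m² of water = 1 mm).
Layer 1013–950 hPa: Δp = 63 hPa = 6300 Pa, q̄ = 0.018 kg/kg → 0.018 × 6300 / 9.8 = 11.57 mm
Layer 950–860 hPa: Δp = 90 hPa = 9000 Pa, q̄ = 0.014 kg/kg → 0.014 × 9000 / 9.8 = 12.86 mm
Layer 860–350 hPa: Δp = 510 hPa = 51000 Pa, q̄ = 0.0023 kg/kg → 0.0023 × 51000 / 9.8 = 11.97 mm
PW = 11.57 + 12.86 + 11.97 = 36.40 ≈ 36.4 mm.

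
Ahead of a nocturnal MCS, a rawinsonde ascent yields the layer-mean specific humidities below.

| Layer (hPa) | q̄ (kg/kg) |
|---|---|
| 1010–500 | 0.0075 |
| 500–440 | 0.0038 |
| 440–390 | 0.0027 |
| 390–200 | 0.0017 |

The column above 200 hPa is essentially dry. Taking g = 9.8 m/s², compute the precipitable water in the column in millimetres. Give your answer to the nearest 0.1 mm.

PW ≈ 46.0 mm

Precipitable water is the column-integrated vapour mass per unit area: PW = (1/g) Σ q̄ Δp, with q in kg/kg and Δp in Pa (1 kg/m² of water = 1 mm).
Layer 1010–500 hPa: Δp = 510 hPa = 51000 Pa, q̄ = 0.0075 kg/kg → 0.0075 × 51000 / 9.8 = 39.03 mm
Layer 500–440 hPa: Δp = 60 hPa = 6000 Pa, q̄ = 0.0038 kg/kg → 0.0038 × 6000 / 9.8 = 2.33 mm
Layer 440–390 hPa: Δp = 50 hPa = 5000 Pa, q̄ = 0.0027 kg/kg → 0.0027 × 5000 / 9.8 = 1.38 mm
Layer 390–200 hPa: Δp = 190 hPa = 19000 Pa, q̄ = 0.0017 kg/kg → 0.0017 × 19000 / 9.8 = 3.30 mm
PW = 39.03 + 2.33 + 1.38 + 3.30 = 46.04 ≈ 46.0 mm.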